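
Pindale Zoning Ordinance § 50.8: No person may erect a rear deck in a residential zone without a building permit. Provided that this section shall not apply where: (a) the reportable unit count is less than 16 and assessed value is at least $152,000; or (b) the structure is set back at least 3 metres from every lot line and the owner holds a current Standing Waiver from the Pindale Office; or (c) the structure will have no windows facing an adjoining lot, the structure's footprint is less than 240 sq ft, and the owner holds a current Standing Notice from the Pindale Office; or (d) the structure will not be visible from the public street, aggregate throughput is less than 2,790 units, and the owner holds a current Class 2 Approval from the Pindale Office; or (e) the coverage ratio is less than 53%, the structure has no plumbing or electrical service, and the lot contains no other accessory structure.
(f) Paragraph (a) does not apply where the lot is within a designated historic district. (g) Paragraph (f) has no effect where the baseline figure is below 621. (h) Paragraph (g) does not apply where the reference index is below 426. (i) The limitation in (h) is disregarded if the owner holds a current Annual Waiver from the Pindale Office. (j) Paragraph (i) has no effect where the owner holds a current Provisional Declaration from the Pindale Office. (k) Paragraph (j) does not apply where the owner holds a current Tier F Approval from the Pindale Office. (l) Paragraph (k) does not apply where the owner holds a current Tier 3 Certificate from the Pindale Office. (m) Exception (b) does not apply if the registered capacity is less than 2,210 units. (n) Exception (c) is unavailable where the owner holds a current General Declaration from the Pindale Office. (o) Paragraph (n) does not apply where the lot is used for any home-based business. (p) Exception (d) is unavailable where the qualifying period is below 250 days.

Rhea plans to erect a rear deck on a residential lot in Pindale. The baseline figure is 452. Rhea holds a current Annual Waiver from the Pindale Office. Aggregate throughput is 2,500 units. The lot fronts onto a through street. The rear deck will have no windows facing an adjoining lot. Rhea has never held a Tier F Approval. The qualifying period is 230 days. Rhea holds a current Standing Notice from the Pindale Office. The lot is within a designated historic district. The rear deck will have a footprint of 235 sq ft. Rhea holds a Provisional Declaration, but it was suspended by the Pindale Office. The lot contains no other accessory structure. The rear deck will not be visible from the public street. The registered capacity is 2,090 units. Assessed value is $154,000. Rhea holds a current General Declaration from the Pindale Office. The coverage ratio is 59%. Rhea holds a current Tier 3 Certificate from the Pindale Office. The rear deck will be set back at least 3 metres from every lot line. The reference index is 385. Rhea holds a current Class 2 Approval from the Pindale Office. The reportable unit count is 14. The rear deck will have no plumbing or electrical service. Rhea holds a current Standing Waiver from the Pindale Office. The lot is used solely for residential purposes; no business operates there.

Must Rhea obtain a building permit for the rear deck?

No — exception (a) applies; Rhea does not need a building permit.

All of (a)'s requirements are met (the reportable unit count is 14, less than the 16 limit; assessed value is $154,000, meeting the $152,000 threshold). Under paragraphs (f)–(l): (f) would limit (a) — the lot is in a historic district — but (g) sets (f) aside: (g) operates against (f): the baseline figure is 452, below the 621 limit. (h) is engaged (the reference index is 385, below the 426 limit), but yields to (i): (i) operates against (h): a current Annual Waiver is held. (j) is not triggered (no current Provisional Declaration is held), so (i) stands. So (a) applies.
Exception (b)'s conditions are all satisfied: the setback is at least 3 m on every side; a current Standing Waiver is held. But: (m) operates against (b): the registered capacity is 2,090 units, less than the 2,210 units limit. So (b) is unavailable.
Exception (c): no windows face an adjoining lot; the structure's footprint is 235 sq ft, less than the 240 sq ft limit; a current Standing Notice is held — every condition holds. But applying paragraphs (n)–(o): (n) is triggered — a current General Declaration is held. (o), which would lift (n), is not engaged — the lot is solely residential. So (c) is unavailable.
Exception (d)'s conditions are all satisfied: the structure will not be visible from the street; aggregate throughput is 2,500 units, less than the 2,790 units limit; a current Class 2 Approval is held. But applying paragraph (p): (p) operates against (d): the qualifying period is 230 days, below the 250 days limit. So (d) is unavailable.
Exception (e) fails — the coverage ratio is 59%, not less than 53%.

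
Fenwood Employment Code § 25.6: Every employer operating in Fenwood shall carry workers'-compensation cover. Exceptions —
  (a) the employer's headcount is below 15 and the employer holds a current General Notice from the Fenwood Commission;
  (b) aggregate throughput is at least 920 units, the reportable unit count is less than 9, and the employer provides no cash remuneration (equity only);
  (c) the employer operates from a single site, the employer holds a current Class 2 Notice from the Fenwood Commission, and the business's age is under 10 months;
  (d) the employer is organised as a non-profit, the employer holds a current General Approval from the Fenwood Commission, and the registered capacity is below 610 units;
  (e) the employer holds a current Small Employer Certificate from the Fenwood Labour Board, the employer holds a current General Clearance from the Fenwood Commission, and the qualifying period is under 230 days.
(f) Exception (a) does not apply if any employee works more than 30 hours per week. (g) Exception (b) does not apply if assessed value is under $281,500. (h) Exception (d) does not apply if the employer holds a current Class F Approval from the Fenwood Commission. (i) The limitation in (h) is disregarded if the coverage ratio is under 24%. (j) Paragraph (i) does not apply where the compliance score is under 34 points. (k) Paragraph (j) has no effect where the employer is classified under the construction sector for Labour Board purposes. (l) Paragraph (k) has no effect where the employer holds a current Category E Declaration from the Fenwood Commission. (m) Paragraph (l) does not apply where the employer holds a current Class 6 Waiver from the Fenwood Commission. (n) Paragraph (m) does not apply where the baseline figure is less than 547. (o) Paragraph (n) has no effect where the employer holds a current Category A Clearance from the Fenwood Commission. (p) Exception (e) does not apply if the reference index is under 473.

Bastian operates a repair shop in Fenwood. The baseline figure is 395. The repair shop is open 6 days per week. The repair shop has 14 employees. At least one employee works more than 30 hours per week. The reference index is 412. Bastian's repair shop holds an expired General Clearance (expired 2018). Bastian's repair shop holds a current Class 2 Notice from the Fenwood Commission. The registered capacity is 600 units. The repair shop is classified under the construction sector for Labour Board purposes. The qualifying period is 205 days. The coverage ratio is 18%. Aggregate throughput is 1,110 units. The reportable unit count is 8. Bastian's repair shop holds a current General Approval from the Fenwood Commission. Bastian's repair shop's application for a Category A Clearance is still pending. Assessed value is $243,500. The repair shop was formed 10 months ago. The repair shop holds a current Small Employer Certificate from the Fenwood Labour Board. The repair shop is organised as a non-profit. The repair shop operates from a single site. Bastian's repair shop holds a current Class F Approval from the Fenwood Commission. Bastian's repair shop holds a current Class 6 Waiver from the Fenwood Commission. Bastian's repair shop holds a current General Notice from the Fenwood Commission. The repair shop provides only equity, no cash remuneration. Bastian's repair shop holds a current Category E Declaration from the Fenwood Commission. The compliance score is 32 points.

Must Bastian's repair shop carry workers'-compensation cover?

Yes — Bastian's repair shop must carry workers'-compensation cover.

Exception (a) is satisfied on its face — the employer's headcount is 14, below the 15 limit; a current General Notice is held. But: (f) operates against (a): at least one employee exceeds 30 hours/week. Exception (a) does not apply.
Exception (b)'s conditions are all satisfied: aggregate throughput is 1,110 units, meeting the 920 units threshold; the reportable unit count is 8, less than the 9 limit; remuneration is equity-only. However, paragraph (g) must be considered: (g) operates against (b): assessed value is $243,500, under the $281,500 limit. Exception (b) does not apply.
Exception (c) requires that the business's age is under 10 months; but the business's age is 10 months, not under 10 months, so (c) is unavailable.
Exception (d): the employer is a non-profit; a current General Approval is held; the registered capacity is 600 units, below the 610 units limit — every condition holds. But: (h) operates against (d): a current Class F Approval is held. (i) would limit (h) — the coverage ratio is 18%, under the 24% limit — but (j) sets (i) aside: (j) operates against (i): the compliance score is 32 points, under the 34 points limit. (k) operates (the repair shop is classified under the construction sector), but is set aside by (l): (l) operates against (k): a current Category E Declaration is held. (m) would limit (l) — a current Class 6 Waiver is held — but (n) sets (m) aside: (n) operates against (m): the baseline figure is 395, less than the 547 limit. (o) is not engaged (there is no Category A Clearance in force), so (n) stands. (d) is therefore removed.
Exception (e) fails — the General Clearance is not current.
No exception is made out. Bastian's repair shop falls within the general rule.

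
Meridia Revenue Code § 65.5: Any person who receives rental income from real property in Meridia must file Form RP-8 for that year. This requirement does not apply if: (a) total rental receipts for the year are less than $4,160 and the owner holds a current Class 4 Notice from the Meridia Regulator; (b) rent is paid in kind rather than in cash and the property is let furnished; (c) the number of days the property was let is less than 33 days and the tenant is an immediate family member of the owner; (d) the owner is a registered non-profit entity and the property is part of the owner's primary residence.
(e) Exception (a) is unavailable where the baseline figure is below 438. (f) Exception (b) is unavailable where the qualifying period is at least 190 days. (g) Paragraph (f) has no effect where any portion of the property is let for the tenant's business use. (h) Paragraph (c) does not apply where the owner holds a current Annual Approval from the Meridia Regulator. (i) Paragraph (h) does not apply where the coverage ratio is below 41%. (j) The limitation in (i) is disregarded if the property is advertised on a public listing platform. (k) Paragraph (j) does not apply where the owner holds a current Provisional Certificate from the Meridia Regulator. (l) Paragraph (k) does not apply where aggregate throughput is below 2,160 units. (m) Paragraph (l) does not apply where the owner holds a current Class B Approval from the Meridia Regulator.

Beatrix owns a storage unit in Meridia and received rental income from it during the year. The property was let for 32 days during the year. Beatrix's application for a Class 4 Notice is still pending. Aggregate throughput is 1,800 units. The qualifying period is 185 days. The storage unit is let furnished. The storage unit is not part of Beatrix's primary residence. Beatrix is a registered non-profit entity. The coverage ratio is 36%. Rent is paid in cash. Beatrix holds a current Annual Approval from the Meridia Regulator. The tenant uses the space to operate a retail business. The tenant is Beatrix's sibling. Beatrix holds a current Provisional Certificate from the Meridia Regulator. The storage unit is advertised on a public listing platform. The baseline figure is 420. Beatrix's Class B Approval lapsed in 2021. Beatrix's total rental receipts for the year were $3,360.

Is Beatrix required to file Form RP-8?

Exception (a) fails — there is no Class 4 Notice in force.
Exception (b) fails — rent is paid in cash.
All of (c)'s requirements are met (the number of days the property was let is 32 days, less than the 33 days limit; the tenant is an immediate family member). However, paragraphs (h)–(m) must be considered: (h) applies — a current Annual Approval is held. (i) would limit (h) — the coverage ratio is 36%, below the 41% limit — but (j) sets (i) aside: (j) applies — the property is publicly advertised. (k) would limit (j) — a current Provisional Certificate is held — but (l) sets (k) aside: (l) is engaged — aggregate throughput is 1,800 units, below the 2,160 units limit. (m), which would lift (l), is not triggered — the Class B Approval is not current. (c) is therefore removed.
Exception (d) does not apply: the storage unit is not part of the primary residence.
No exception applies. The general rule governs.

Yes — Beatrix must file Form RP-8.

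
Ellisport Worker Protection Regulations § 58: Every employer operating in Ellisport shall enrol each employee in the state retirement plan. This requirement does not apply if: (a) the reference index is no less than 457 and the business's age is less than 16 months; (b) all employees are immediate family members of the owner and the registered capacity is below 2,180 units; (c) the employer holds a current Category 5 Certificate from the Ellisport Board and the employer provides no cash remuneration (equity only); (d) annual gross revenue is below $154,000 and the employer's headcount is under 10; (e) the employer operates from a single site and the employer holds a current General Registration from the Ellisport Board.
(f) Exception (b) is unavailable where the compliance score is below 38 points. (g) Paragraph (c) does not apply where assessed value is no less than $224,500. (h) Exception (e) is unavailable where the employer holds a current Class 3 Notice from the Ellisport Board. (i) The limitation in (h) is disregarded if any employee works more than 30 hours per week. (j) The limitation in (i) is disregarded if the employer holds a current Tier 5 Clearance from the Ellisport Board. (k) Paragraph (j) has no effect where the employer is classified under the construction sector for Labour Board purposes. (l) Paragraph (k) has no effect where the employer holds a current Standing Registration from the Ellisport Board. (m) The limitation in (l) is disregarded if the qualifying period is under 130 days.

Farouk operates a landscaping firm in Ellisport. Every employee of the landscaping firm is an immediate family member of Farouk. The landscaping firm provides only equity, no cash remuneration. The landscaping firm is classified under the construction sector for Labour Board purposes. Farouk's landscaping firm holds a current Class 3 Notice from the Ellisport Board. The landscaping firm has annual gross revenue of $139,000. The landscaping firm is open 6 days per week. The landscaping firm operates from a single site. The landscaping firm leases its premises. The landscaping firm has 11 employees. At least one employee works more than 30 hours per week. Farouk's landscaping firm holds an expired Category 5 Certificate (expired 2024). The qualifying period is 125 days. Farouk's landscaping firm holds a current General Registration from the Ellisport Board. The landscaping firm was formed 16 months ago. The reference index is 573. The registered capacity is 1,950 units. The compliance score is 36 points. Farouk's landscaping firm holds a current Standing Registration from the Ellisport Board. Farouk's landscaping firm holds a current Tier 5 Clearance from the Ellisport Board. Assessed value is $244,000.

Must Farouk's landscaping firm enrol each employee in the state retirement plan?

No — exception (e) applies; Farouk's landscaping firm is not required to enrol each employee in the state retirement plan.

Exception (a) requires that the business's age is less than 16 months; but the business's age is 16 months, not less than 16 months, so (a) is unavailable.
Exception (b)'s conditions are all satisfied: every employee is an immediate family member; the registered capacity is 1,950 units, below the 2,180 units limit. However, paragraph (f) must be considered: (f) operates against (b): the compliance score is 36 points, below the 38 points limit. Exception (b) does not apply.
Exception (c) does not apply: no current Category 5 Certificate is held.
Exception (d) requires that the employer's headcount is under 10; but the employer's headcount is 11, not under 10, so (d) is unavailable.
All of (e)'s requirements are met (the employer operates from a single site; a current General Registration is held). Under paragraphs (h)–(m): (h) would limit (e) — a current Class 3 Notice is held — but (i) sets (h) aside: (i) operates against (h): at least one employee exceeds 30 hours/week. (j) would limit (i) — a current Tier 5 Clearance is held — but (k) sets (j) aside: (k) operates against (j): the landscaping firm is classified under the construction sector. (l) is triggered (a current Standing Registration is held), but is overridden by (m): (m) applies — the qualifying period is 125 days, under the 130 days limit. Exception (e) stands.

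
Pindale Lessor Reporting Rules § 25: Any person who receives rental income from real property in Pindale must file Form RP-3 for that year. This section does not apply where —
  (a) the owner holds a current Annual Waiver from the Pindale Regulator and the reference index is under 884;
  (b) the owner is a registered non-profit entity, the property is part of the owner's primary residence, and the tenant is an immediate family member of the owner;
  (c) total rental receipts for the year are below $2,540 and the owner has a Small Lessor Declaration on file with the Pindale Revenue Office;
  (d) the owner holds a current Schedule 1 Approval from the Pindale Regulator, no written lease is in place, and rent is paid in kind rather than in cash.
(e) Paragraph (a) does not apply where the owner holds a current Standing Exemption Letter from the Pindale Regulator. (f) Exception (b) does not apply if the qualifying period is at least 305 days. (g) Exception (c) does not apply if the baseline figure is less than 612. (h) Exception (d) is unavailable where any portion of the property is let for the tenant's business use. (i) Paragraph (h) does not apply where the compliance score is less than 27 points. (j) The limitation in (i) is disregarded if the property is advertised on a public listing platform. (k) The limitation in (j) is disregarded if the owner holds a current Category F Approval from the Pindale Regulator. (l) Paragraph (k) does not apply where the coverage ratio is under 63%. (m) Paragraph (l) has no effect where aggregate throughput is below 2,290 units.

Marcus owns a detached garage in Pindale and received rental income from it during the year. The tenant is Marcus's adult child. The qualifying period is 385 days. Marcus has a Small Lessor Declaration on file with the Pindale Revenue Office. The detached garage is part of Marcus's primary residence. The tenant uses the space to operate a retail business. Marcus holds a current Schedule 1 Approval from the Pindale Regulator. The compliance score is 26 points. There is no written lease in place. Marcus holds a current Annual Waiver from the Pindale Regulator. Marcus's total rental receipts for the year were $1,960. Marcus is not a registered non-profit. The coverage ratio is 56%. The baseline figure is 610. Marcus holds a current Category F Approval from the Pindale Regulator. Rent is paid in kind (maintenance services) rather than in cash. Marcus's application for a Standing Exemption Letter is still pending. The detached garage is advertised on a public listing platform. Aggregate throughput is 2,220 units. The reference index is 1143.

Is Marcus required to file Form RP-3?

Exception (a) fails — the reference index is 1,143, not under 884.
Exception (b) fails — Marcus is not a registered non-profit.
Exception (c): total rental receipts for the year are $1,960, below the $2,540 limit; a Small Lessor Declaration is on file — every condition holds. But: (g) applies — the baseline figure is 610, less than the 612 limit. So (c) is unavailable.
Exception (d): a current Schedule 1 Approval is held; there is no written lease; rent is paid in kind — every condition holds. Applying paragraphs (h)–(m): (h) would limit (d) — the space is let for business use — but (i) sets (h) aside: (i) operates against (h): the compliance score is 26 points, less than the 27 points limit. (j) applies (the property is publicly advertised), but is set aside by (k): (k) operates against (j): a current Category F Approval is held. (l) is engaged (the coverage ratio is 56%, under the 63% limit), but is displaced by (m): (m) applies — aggregate throughput is 2,220 units, below the 2,290 units limit. (d) remains available.

No — exception (d) applies; Marcus is not required to file Form RP-3.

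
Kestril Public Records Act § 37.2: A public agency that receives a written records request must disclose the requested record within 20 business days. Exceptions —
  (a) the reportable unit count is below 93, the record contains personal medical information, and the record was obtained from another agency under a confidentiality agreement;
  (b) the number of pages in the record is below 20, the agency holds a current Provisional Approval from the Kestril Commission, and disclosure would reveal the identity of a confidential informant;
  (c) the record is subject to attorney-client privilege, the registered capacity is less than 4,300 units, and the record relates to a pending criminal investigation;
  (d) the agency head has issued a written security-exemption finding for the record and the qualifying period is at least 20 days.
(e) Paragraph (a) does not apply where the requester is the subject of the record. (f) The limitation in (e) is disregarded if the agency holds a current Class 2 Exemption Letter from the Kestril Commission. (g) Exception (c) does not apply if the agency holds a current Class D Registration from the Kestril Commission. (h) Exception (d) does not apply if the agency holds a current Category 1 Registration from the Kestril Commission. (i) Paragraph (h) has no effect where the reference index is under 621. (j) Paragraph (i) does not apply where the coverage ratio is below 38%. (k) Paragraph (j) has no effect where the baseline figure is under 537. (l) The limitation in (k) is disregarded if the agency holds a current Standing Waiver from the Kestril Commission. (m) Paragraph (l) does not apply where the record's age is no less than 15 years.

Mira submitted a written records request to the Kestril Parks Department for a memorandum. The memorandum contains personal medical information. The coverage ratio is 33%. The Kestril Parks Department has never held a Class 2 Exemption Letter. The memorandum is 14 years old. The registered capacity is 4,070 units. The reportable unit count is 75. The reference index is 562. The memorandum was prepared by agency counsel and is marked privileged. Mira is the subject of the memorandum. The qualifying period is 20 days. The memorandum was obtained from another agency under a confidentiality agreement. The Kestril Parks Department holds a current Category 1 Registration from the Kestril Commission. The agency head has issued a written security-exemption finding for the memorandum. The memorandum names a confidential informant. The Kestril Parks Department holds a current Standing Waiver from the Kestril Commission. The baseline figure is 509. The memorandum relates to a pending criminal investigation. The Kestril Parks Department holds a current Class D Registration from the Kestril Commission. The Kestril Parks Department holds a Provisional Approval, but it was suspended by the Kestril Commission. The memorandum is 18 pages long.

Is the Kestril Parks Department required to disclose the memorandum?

Yes — the Kestril Parks Department must disclose the memorandum.

Exception (a)'s conditions are all satisfied: the reportable unit count is 75, below the 93 limit; the memorandum contains personal medical information; the memorandum was obtained under a confidentiality agreement. But applying paragraphs (e)–(f): (e) is engaged — Mira is the subject of the memorandum. (f) is inapplicable (the Class 2 Exemption Letter is not current), so (e) stands. (a) is therefore removed.
Exception (b) fails — the Provisional Approval is not current.
Exception (c)'s conditions are all satisfied: the memorandum is privileged; the registered capacity is 4,070 units, less than the 4,300 units limit; the memorandum relates to a pending investigation. Turning to paragraph (g): (g) is triggered — a current Class D Registration is held. So (c) is unavailable.
Exception (d): a written security-exemption finding has been issued; the qualifying period is 20 days, meeting the 20 days threshold — every condition holds. However, paragraphs (h)–(m) must be considered: (h) operates against (d): a current Category 1 Registration is held. (i) would limit (h) — the reference index is 562, under the 621 limit — but (j) sets (i) aside: (j) applies — the coverage ratio is 33%, below the 38% limit. (k) would limit (j) — the baseline figure is 509, under the 537 limit — but (l) sets (k) aside: (l) operates — a current Standing Waiver is held. (m), which would lift (l), does not operate here — the record's age is 14 years, short of 15 years. So (d) is unavailable.
No exception is made out. the Kestril Parks Department falls within the general rule.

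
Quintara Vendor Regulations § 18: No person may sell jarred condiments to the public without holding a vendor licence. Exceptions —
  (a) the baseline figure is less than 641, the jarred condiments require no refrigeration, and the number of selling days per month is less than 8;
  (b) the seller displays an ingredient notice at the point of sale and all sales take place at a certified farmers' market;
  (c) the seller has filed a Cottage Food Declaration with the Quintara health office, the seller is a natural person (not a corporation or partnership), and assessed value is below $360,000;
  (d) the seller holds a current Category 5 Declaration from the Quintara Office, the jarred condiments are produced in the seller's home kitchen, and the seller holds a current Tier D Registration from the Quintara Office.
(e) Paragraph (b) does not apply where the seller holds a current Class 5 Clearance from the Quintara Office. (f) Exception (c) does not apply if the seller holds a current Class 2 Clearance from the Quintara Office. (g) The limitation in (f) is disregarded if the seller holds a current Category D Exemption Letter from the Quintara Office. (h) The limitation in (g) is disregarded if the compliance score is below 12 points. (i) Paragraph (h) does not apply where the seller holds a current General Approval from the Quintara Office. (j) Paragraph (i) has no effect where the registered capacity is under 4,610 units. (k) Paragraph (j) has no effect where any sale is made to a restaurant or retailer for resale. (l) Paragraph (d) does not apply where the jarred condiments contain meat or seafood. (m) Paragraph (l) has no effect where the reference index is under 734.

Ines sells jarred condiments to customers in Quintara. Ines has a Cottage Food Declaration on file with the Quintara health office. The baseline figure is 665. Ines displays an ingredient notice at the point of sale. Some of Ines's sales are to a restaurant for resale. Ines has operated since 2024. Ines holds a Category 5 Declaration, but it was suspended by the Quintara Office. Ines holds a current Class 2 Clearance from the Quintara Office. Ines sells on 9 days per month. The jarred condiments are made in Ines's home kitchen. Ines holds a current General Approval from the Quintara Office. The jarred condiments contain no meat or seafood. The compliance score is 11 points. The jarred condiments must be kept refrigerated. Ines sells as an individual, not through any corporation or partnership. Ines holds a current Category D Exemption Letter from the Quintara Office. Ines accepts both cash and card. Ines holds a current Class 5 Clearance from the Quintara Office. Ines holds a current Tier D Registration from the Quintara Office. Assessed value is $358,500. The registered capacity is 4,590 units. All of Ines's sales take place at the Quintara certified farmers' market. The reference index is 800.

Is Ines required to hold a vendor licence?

No — exception (c) applies; Ines is not required to hold a vendor licence.

Exception (a) does not apply: the baseline figure is 665, not less than 641.
Exception (b): an ingredient notice is displayed; all sales are at a certified farmers' market — every condition holds. However, paragraph (e) must be considered: (e) applies — a current Class 5 Clearance is held. (b) is therefore removed.
Exception (c) is satisfied on its face — a Cottage Food Declaration is on file; the seller is a natural person; assessed value is $358,500, below the $360,000 limit. Considering the limiting provisions: (f) would limit (c) — a current Class 2 Clearance is held — but (g) sets (f) aside: (g) operates against (f): a current Category D Exemption Letter is held. (h) is triggered (the compliance score is 11 points, below the 12 points limit), but yields to (i): (i) operates — a current General Approval is held. (j) would limit (i) — the registered capacity is 4,590 units, under the 4,610 units limit — but (k) sets (j) aside: (k) operates against (j): some sales are to a restaurant for resale. Exception (c) stands.
Exception (d) does not apply: no current Category 5 Declaration is held.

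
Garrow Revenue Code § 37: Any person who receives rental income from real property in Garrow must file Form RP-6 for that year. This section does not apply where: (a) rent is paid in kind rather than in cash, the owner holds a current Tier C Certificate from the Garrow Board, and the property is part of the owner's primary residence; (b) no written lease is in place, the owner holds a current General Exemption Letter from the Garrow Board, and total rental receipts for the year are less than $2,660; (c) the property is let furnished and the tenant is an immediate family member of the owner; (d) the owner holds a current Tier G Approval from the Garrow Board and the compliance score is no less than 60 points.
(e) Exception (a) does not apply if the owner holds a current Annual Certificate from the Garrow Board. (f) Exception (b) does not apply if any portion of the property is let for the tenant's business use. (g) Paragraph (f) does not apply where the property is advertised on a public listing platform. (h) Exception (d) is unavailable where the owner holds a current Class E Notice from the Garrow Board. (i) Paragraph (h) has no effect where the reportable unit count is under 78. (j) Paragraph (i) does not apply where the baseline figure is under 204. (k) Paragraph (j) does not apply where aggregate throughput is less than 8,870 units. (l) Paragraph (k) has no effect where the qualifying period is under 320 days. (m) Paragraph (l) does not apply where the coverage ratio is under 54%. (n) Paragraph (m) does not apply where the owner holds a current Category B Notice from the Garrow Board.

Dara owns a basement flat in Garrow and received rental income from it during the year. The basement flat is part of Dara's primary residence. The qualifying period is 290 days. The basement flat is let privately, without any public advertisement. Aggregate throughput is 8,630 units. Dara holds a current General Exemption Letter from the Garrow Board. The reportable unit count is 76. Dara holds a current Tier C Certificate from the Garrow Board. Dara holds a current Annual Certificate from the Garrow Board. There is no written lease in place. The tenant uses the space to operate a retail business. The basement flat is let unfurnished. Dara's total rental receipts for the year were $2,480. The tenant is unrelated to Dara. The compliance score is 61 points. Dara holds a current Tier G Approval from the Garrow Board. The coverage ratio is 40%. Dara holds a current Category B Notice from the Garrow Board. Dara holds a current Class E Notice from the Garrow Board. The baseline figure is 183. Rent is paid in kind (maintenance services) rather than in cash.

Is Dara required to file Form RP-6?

Exception (a) is satisfied on its face — rent is paid in kind; a current Tier C Certificate is held; the basement flat is part of the primary residence. But applying paragraph (e): (e) operates against (a): a current Annual Certificate is held. So (a) is unavailable.
Exception (b): there is no written lease; a current General Exemption Letter is held; total rental receipts for the year are $2,480, less than the $2,660 limit — every condition holds. Turning to paragraphs (f)–(g): (f) operates against (b): the space is let for business use. (g) is inapplicable (the property is let privately without advertisement), so (f) stands. (b) is therefore removed.
Exception (c) requires that the property is let furnished; but the property is let unfurnished, so (c) is unavailable.
Exception (d) is satisfied on its face — a current Tier G Approval is held; the compliance score is 61 points, meeting the 60 points threshold. Turning to paragraphs (h)–(n): (h) operates against (d): a current Class E Notice is held. (i) applies (the reportable unit count is 76, under the 78 limit), but is overridden by (j): (j) is engaged — the baseline figure is 183, under the 204 limit. (k) is engaged (aggregate throughput is 8,630 units, less than the 8,870 units limit), but is overridden by (l): (l) operates against (k): the qualifying period is 290 days, under the 320 days limit. (m) would limit (l) — the coverage ratio is 40%, under the 54% limit — but (n) sets (m) aside: (n) operates — a current Category B Notice is held. (d) is therefore removed.
None of the exceptions is available; § 37 applies in full.

Yes — Dara must file Form RP-6.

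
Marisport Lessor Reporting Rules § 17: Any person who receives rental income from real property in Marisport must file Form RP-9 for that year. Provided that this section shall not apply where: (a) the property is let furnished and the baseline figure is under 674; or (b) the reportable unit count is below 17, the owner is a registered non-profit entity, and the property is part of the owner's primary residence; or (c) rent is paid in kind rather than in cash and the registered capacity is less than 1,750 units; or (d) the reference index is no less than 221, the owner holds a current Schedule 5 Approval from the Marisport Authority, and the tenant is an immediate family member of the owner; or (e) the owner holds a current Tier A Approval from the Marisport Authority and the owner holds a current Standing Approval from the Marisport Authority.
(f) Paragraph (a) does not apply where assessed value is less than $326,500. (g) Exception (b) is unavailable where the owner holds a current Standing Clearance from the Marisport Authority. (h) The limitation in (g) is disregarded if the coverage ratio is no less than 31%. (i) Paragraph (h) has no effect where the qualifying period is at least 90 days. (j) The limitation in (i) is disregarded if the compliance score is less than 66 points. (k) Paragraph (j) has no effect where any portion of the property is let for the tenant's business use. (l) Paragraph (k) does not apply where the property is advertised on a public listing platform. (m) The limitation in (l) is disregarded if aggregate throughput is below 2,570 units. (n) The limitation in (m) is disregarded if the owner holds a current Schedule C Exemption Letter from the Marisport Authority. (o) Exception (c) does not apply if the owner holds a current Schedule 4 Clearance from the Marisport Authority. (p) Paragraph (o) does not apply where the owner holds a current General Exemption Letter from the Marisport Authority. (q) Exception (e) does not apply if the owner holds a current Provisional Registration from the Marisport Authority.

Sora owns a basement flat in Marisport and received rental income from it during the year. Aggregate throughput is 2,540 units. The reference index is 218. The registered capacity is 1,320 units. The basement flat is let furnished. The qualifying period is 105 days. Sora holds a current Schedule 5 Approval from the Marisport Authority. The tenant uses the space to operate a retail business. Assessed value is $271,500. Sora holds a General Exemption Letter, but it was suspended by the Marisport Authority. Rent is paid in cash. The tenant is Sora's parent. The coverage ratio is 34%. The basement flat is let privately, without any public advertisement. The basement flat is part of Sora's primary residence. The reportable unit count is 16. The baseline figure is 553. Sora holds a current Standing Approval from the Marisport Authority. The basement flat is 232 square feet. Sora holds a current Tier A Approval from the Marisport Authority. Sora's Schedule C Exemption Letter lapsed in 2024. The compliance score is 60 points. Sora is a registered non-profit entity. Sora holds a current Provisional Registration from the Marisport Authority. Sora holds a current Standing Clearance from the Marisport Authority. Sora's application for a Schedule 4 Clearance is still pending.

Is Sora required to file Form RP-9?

Yes — Sora must file Form RP-9.

Exception (a) is satisfied on its face — the property is let furnished; the baseline figure is 553, under the 674 limit. But applying paragraph (f): (f) operates against (a): assessed value is $271,500, less than the $326,500 limit. (a) is therefore removed.
Exception (b): the reportable unit count is 16, below the 17 limit; Sora is a registered non-profit; the basement flat is part of the primary residence — every condition holds. But: (g) operates against (b): a current Standing Clearance is held. (h) operates (the coverage ratio is 34%, meeting the 31% threshold), but is displaced by (i): (i) operates against (h): the qualifying period is 105 days, meeting the 90 days threshold. (j) would limit (i) — the compliance score is 60 points, less than the 66 points limit — but (k) sets (j) aside: (k) operates against (j): the space is let for business use. (l), which would lift (k), is inapplicable — the property is let privately without advertisement. Exception (b) does not apply.
Exception (c) fails — rent is paid in cash.
Exception (d) requires that the reference index is no less than 221; but the reference index is 218, short of 221, so (d) is unavailable.
Exception (e) is satisfied on its face — a current Tier A Approval is held; a current Standing Approval is held. But applying paragraph (q): (q) applies — a current Provisional Registration is held. (e) is therefore removed.
No exception displaces § 17.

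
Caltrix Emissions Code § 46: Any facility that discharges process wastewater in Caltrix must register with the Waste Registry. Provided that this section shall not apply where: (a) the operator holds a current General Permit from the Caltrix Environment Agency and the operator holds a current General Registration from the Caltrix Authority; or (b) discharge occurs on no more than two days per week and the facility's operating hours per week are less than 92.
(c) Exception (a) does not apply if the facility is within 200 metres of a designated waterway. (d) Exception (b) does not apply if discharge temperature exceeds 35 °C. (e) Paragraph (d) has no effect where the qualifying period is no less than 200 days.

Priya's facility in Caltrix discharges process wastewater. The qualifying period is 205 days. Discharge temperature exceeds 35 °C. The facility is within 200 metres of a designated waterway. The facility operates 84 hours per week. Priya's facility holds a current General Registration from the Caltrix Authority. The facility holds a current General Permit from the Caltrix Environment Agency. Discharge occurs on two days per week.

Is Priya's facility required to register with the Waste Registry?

No — exception (b) applies; Priya's facility is not required to register with the Waste Registry.

Exception (a) is satisfied on its face — a current General Permit is held; a current General Registration is held. Turning to paragraph (c): (c) operates against (a): the facility is within 200 m of a designated waterway. So (a) is unavailable.
Exception (b): discharge occurs on no more than two days per week; the facility's operating hours per week are 84, less than the 92 limit — every condition holds. Applying paragraphs (d)–(e): (d) would limit (b) — discharge temperature exceeds 35 °C — but (e) sets (d) aside: (e) operates against (d): the qualifying period is 205 days, meeting the 200 days threshold. So (b) applies.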